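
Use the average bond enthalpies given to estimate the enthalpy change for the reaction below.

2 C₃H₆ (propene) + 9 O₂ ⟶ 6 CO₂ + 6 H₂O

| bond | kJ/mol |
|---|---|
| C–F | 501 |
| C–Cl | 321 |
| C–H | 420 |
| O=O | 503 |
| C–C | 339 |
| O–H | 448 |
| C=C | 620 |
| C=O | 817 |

Bonds broken (reactants):
  C–C: 2 × 339 = 678
  C–H: 12 × 420 = 5040
  C=C: 2 × 620 = 1240
  O=O: 9 × 503 = 4527
  Σ(broken) = 11485 kJ
Bonds formed (products):
  C=O: 12 × 817 = 9804
  O–H: 12 × 448 = 5376
  Σ(formed) = 15180 kJ
ΔH = Σ(broken) − Σ(formed) = 11485 − 15180 = −3695 kJ

ΔH ≈ −3695 kJ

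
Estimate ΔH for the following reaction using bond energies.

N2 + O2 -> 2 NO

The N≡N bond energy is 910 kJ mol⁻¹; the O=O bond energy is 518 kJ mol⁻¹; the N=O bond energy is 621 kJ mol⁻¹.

Bonds broken (reactants):
  N≡N: 1 × 910 = 910
  O=O: 1 × 518 = 518
  Σ(broken) = 1428 kJ
Bonds formed (products):
  N=O: 2 × 621 = 1242
  Σ(formed) = 1242 kJ
ΔH = Σ(broken) − Σ(formed) = 1428 − 1242 = +186 kJ

ΔH ≈ +186 kJ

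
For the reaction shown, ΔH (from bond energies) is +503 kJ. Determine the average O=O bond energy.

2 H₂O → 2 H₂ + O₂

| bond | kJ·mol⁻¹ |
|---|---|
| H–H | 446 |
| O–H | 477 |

D(O=O) ≈ 513 kJ/mol

Let D be the O=O bond energy.
Σ(broken) = 4×477 = 1908
Σ(formed) = 2×446 + 1×D = 892 + D
ΔH = Σ(broken) − Σ(formed) = (1908) − (892 + D) = +1016 − D
Setting this equal to +503 kJ gives D = 513 kJ/mol.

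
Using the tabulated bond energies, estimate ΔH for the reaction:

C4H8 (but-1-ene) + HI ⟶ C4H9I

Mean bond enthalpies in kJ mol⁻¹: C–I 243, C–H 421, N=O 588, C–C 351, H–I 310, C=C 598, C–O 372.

ΔH ≈ −107 kJ

Bonds broken (reactants):
  C–C: 2 × 351 = 702
  C–H: 8 × 421 = 3368
  C=C: 1 × 598 = 598
  H–I: 1 × 310 = 310
  Σ(broken) = 4978 kJ
Bonds formed (products):
  C–C: 3 × 351 = 1053
  C–H: 9 × 421 = 3789
  C–I: 1 × 243 = 243
  Σ(formed) = 5085 kJ
ΔH = Σ(broken) − Σ(formed) = 4978 − 5085 = −107 kJ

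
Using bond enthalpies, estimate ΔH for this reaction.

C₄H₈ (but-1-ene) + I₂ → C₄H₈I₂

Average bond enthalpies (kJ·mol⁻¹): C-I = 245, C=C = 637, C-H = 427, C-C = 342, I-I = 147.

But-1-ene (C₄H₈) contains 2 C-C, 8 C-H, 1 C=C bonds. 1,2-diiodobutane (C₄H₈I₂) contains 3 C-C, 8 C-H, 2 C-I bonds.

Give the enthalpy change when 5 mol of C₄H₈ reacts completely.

ΔH = −240 kJ

Bonds broken (reactants):
  C-C: 2 × 342 = 684
  C-H: 8 × 427 = 3416
  C=C: 1 × 637 = 637
  I-I: 1 × 147 = 147
  Σ(broken) = 4884 kJ
Bonds formed (products):
  C-C: 3 × 342 = 1026
  C-H: 8 × 427 = 3416
  C-I: 2 × 245 = 490
  Σ(formed) = 4932 kJ
ΔH = Σ(broken) − Σ(formed) = 4884 − 4932 = −48 kJ
For 5× the reaction as written: 5 × (−48) = −240 kJ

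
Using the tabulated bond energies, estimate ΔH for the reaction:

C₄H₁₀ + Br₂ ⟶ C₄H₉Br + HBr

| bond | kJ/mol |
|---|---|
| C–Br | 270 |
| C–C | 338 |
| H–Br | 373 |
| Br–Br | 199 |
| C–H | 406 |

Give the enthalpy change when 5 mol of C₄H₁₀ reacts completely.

ΔH = −190 kJ

Bonds broken (reactants):
  Br–Br: 1 × 199 = 199
  C–C: 3 × 338 = 1014
  C–H: 10 × 406 = 4060
  Σ(broken) = 5273 kJ
Bonds formed (products):
  C–Br: 1 × 270 = 270
  C–C: 3 × 338 = 1014
  C–H: 9 × 406 = 3654
  H–Br: 1 × 373 = 373
  Σ(formed) = 5311 kJ
ΔH = Σ(broken) − Σ(formed) = 5273 − 5311 = −38 kJ
For 5× the reaction as written: 5 × (−38) = −190 kJ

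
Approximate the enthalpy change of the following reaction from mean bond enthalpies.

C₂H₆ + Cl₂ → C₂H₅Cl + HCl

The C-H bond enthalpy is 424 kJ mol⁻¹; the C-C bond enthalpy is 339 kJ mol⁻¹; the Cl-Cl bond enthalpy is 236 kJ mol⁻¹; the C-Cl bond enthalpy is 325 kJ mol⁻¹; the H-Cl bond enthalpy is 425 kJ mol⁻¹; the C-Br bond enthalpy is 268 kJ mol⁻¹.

ΔH ≈ −90 kJ

Bonds broken (reactants):
  C-C: 1 × 339 = 339
  C-H: 6 × 424 = 2544
  Cl-Cl: 1 × 236 = 236
  Σ(broken) = 3119 kJ
Bonds formed (products):
  C-C: 1 × 339 = 339
  C-Cl: 1 × 325 = 325
  C-H: 5 × 424 = 2120
  H-Cl: 1 × 425 = 425
  Σ(formed) = 3209 kJ
ΔH = Σ(broken) − Σ(formed) = 3119 − 3209 = −90 kJ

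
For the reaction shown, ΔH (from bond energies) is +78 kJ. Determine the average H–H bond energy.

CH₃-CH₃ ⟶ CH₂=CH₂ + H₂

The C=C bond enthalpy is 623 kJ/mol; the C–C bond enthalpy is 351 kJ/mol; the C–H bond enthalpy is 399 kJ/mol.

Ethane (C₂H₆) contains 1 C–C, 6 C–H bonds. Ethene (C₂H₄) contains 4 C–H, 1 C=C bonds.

Let D be the H–H bond energy.
Σ(broken) = 1×351 + 6×399 = 2745
Σ(formed) = 4×399 + 1×623 + 1×D = 2219 + D
ΔH = Σ(broken) − Σ(formed) = (2745) − (2219 + D) = +526 − D
Setting this equal to +78 kJ gives D = 448 kJ/mol.

D(H–H) ≈ 448 kJ/mol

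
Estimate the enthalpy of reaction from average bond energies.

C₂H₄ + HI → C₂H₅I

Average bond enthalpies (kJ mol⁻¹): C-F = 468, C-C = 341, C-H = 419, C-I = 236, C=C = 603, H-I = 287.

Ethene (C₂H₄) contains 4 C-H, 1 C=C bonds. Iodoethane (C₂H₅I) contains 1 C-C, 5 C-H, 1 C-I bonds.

Bonds broken (reactants):
  C-H: 4 × 419 = 1676
  C=C: 1 × 603 = 603
  H-I: 1 × 287 = 287
  Σ(broken) = 2566 kJ
Bonds formed (products):
  C-C: 1 × 341 = 341
  C-H: 5 × 419 = 2095
  C-I: 1 × 236 = 236
  Σ(formed) = 2672 kJ
ΔH = Σ(broken) − Σ(formed) = 2566 − 2672 = −106 kJ

ΔH ≈ −106 kJ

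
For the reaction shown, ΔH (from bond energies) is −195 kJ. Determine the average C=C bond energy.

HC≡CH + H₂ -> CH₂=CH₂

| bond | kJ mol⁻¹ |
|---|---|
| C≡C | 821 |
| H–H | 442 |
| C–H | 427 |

Let D be the C=C bond energy.
Σ(broken) = 1×821 + 2×427 + 1×442 = 2117
Σ(formed) = 4×427 + 1×D = 1708 + D
ΔH = Σ(broken) − Σ(formed) = (2117) − (1708 + D) = +409 − D
Setting this equal to −195 kJ gives D = 604 kJ/mol.

D(C=C) ≈ 604 kJ/mol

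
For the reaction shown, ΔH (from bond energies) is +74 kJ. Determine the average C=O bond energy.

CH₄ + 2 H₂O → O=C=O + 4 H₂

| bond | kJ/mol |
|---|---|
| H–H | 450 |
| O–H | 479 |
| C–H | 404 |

Let D be the C=O bond energy.
Σ(broken) = 4×404 + 4×479 = 3532
Σ(formed) = 2×D + 4×450 = 1800 + 2D
ΔH = Σ(broken) − Σ(formed) = (3532) − (1800 + 2D) = +1732 − 2D
Setting this equal to +74 kJ gives 2D = 1658, so D = 829 kJ/mol.

D(C=O) ≈ 829 kJ/mol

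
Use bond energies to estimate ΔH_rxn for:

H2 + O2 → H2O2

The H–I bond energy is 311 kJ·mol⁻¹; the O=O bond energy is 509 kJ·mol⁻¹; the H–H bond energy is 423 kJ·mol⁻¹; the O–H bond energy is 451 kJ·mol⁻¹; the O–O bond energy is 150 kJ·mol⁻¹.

Bonds broken (reactants):
  H–H: 1 × 423 = 423
  O=O: 1 × 509 = 509
  Σ(broken) = 932 kJ
Bonds formed (products):
  O–H: 2 × 451 = 902
  O–O: 1 × 150 = 150
  Σ(formed) = 1052 kJ
ΔH = Σ(broken) − Σ(formed) = 932 − 1052 = −120 kJ

ΔH ≈ −120 kJ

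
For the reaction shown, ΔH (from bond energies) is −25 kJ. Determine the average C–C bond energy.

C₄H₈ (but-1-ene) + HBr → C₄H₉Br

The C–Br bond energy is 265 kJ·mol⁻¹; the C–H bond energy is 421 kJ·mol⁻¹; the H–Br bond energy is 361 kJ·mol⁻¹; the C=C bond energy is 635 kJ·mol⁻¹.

Let D be the C–C bond energy.
Σ(broken) = 2×D + 8×421 + 1×635 + 1×361 = 4364 + 2D
Σ(formed) = 1×265 + 3×D + 9×421 = 4054 + 3D
ΔH = Σ(broken) − Σ(formed) = (4364 + 2D) − (4054 + 3D) = +310 − D
Setting this equal to −25 kJ gives D = 335 kJ/mol.

D(C–C) ≈ 335 kJ/mol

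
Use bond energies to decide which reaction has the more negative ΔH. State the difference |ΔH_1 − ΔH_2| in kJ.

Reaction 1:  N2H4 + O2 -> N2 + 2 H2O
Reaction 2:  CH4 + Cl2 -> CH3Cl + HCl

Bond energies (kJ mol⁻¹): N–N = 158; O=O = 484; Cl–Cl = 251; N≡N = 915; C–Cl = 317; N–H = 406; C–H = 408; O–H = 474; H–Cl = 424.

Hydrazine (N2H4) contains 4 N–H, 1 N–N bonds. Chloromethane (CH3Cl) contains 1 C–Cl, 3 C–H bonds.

Reaction 1:
  Bonds broken (reactants):
    N–H: 4 × 406 = 1624
    N–N: 1 × 158 = 158
    O=O: 1 × 484 = 484
    Σ(broken) = 2266 kJ
  Bonds formed (products):
    N≡N: 1 × 915 = 915
    O–H: 4 × 474 = 1896
    Σ(formed) = 2811 kJ
  ΔH_1 = 2266 − 2811 = −545 kJ
Reaction 2:
  Bonds broken (reactants):
    C–H: 4 × 408 = 1632
    Cl–Cl: 1 × 251 = 251
    Σ(broken) = 1883 kJ
  Bonds formed (products):
    C–Cl: 1 × 317 = 317
    C–H: 3 × 408 = 1224
    H–Cl: 1 × 424 = 424
    Σ(formed) = 1965 kJ
  ΔH_2 = 1883 − 1965 = −82 kJ
ΔH_1 − ΔH_2 = −463 kJ, so reaction 1 has the more negative ΔH; |ΔH_1 − ΔH_2| = 463 kJ.

Reaction 1, by 463 kJ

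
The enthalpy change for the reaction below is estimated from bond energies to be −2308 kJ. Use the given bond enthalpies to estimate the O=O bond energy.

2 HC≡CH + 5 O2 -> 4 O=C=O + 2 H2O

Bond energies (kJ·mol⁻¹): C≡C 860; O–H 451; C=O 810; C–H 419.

D(O=O) ≈ 516 kJ/mol

Let D be the O=O bond energy.
Σ(broken) = 2×860 + 4×419 + 5×D = 3396 + 5D
Σ(formed) = 8×810 + 4×451 = 8284
ΔH = Σ(broken) − Σ(formed) = (3396 + 5D) − (8284) = −4888 + 5D
Setting this equal to −2308 kJ gives 5D = 2580, so D = 516 kJ/mol.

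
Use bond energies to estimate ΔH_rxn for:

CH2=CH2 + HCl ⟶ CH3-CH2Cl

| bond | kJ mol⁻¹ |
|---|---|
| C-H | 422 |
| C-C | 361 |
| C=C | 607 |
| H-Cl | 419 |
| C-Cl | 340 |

Bonds broken (reactants):
  C-H: 4 × 422 = 1688
  C=C: 1 × 607 = 607
  H-Cl: 1 × 419 = 419
  Σ(broken) = 2714 kJ
Bonds formed (products):
  C-C: 1 × 361 = 361
  C-Cl: 1 × 340 = 340
  C-H: 5 × 422 = 2110
  Σ(formed) = 2811 kJ
ΔH = Σ(broken) − Σ(formed) = 2714 − 2811 = −97 kJ

ΔH ≈ −97 kJ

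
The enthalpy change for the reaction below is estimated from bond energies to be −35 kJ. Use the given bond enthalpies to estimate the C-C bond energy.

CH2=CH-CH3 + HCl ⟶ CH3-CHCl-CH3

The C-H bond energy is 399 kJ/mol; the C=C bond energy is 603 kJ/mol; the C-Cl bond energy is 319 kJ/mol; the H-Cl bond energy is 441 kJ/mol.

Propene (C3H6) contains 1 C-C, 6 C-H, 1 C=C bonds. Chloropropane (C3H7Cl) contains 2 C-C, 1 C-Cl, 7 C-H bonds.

D(C-C) ≈ 361 kJ/mol

Let D be the C-C bond energy.
Σ(broken) = 1×D + 6×399 + 1×603 + 1×441 = 3438 + D
Σ(formed) = 2×D + 1×319 + 7×399 = 3112 + 2D
ΔH = Σ(broken) − Σ(formed) = (3438 + D) − (3112 + 2D) = +326 − D
Setting this equal to −35 kJ gives D = 361 kJ/mol.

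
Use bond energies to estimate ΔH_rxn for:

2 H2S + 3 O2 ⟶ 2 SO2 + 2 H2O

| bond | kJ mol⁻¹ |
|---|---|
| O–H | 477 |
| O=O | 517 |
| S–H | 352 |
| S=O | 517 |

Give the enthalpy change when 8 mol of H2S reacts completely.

Bonds broken (reactants):
  O=O: 3 × 517 = 1551
  S–H: 4 × 352 = 1408
  Σ(broken) = 2959 kJ
Bonds formed (products):
  O–H: 4 × 477 = 1908
  S=O: 4 × 517 = 2068
  Σ(formed) = 3976 kJ
ΔH = Σ(broken) − Σ(formed) = 2959 − 3976 = −1017 kJ
For 4× the reaction as written: 4 × (−1017) = −4068 kJ

ΔH = −4068 kJ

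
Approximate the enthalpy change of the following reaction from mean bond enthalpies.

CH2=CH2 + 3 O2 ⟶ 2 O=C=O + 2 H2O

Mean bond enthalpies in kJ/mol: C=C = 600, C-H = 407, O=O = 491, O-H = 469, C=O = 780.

ΔH ≈ −1295 kJ

Bonds broken (reactants):
  C-H: 4 × 407 = 1628
  C=C: 1 × 600 = 600
  O=O: 3 × 491 = 1473
  Σ(broken) = 3701 kJ
Bonds formed (products):
  C=O: 4 × 780 = 3120
  O-H: 4 × 469 = 1876
  Σ(formed) = 4996 kJ
ΔH = Σ(broken) − Σ(formed) = 3701 − 4996 = −1295 kJ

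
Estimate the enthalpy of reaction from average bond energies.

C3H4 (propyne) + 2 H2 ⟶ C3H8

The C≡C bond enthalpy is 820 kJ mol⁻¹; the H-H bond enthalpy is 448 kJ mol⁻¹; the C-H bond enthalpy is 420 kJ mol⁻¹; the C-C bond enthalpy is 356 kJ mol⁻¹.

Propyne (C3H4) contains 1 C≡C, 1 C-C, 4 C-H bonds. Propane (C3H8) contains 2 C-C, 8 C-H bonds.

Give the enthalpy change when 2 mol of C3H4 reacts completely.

Bonds broken (reactants):
  C≡C: 1 × 820 = 820
  C-C: 1 × 356 = 356
  C-H: 4 × 420 = 1680
  H-H: 2 × 448 = 896
  Σ(broken) = 3752 kJ
Bonds formed (products):
  C-C: 2 × 356 = 712
  C-H: 8 × 420 = 3360
  Σ(formed) = 4072 kJ
ΔH = Σ(broken) − Σ(formed) = 3752 − 4072 = −320 kJ
For 2× the reaction as written: 2 × (−320) = −640 kJ

ΔH = −640 kJ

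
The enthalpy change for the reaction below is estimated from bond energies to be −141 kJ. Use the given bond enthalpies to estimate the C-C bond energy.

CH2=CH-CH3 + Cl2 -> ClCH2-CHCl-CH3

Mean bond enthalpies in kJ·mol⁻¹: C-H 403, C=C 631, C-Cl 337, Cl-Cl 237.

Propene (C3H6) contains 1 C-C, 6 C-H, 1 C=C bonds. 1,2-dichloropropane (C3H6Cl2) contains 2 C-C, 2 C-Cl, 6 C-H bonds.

Let D be the C-C bond energy.
Σ(broken) = 1×D + 6×403 + 1×631 + 1×237 = 3286 + D
Σ(formed) = 2×D + 2×337 + 6×403 = 3092 + 2D
ΔH = Σ(broken) − Σ(formed) = (3286 + D) − (3092 + 2D) = +194 − D
Setting this equal to −141 kJ gives D = 335 kJ/mol.

D(C-C) ≈ 335 kJ/mol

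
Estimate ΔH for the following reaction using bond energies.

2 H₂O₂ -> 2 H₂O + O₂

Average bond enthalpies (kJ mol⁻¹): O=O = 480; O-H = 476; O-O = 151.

ΔH ≈ −178 kJ

Bonds broken (reactants):
  O-H: 4 × 476 = 1904
  O-O: 2 × 151 = 302
  Σ(broken) = 2206 kJ
Bonds formed (products):
  O-H: 4 × 476 = 1904
  O=O: 1 × 480 = 480
  Σ(formed) = 2384 kJ
ΔH = Σ(broken) − Σ(formed) = 2206 − 2384 = −178 kJ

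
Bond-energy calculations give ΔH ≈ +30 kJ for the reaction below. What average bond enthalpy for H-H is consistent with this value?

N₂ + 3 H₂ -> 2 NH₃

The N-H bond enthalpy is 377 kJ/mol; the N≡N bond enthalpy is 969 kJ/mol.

D(H-H) ≈ 441 kJ/mol

Let D be the H-H bond energy.
Σ(broken) = 3×D + 1×969 = 969 + 3D
Σ(formed) = 6×377 = 2262
ΔH = Σ(broken) − Σ(formed) = (969 + 3D) − (2262) = −1293 + 3D
Setting this equal to +30 kJ gives 3D = 1323, so D = 441 kJ/mol.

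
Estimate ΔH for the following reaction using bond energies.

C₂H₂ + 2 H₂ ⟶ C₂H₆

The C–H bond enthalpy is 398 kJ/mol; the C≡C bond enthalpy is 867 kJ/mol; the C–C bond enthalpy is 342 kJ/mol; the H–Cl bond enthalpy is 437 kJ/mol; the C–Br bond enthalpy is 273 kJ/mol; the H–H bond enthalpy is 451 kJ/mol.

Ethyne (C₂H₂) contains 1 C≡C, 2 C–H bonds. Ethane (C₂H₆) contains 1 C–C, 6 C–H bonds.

Bonds broken (reactants):
  C≡C: 1 × 867 = 867
  C–H: 2 × 398 = 796
  H–H: 2 × 451 = 902
  Σ(broken) = 2565 kJ
Bonds formed (products):
  C–C: 1 × 342 = 342
  C–H: 6 × 398 = 2388
  Σ(formed) = 2730 kJ
ΔH = Σ(broken) − Σ(formed) = 2565 − 2730 = −165 kJ

ΔH ≈ −165 kJ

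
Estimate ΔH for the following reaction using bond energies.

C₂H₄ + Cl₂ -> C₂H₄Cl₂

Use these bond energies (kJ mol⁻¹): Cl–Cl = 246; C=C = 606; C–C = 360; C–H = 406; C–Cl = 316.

ΔH ≈ −140 kJ

Bonds broken (reactants):
  C–H: 4 × 406 = 1624
  C=C: 1 × 606 = 606
  Cl–Cl: 1 × 246 = 246
  Σ(broken) = 2476 kJ
Bonds formed (products):
  C–C: 1 × 360 = 360
  C–Cl: 2 × 316 = 632
  C–H: 4 × 406 = 1624
  Σ(formed) = 2616 kJ
ΔH = Σ(broken) − Σ(formed) = 2476 − 2616 = −140 kJ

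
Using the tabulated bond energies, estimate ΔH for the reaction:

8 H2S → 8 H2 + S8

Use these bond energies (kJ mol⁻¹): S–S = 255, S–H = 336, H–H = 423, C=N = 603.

Bonds broken (reactants):
  S–H: 16 × 336 = 5376
  Σ(broken) = 5376 kJ
Bonds formed (products):
  H–H: 8 × 423 = 3384
  S–S: 8 × 255 = 2040
  Σ(formed) = 5424 kJ
ΔH = Σ(broken) − Σ(formed) = 5376 − 5424 = −48 kJ

ΔH ≈ −48 kJ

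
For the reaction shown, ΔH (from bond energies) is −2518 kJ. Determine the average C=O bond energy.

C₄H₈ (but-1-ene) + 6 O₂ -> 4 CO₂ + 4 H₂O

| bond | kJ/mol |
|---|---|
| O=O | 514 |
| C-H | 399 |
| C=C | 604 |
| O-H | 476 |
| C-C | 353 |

D(C=O) ≈ 787 kJ/mol

Let D be the C=O bond energy.
Σ(broken) = 2×353 + 8×399 + 1×604 + 6×514 = 7586
Σ(formed) = 8×D + 8×476 = 3808 + 8D
ΔH = Σ(broken) − Σ(formed) = (7586) − (3808 + 8D) = +3778 − 8D
Setting this equal to −2518 kJ gives 8D = 6296, so D = 787 kJ/mol.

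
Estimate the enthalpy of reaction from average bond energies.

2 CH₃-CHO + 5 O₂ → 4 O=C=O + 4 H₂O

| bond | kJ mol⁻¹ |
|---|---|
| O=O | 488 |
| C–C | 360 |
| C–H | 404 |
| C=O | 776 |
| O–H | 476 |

Bonds broken (reactants):
  C–C: 2 × 360 = 720
  C–H: 8 × 404 = 3232
  C=O: 2 × 776 = 1552
  O=O: 5 × 488 = 2440
  Σ(broken) = 7944 kJ
Bonds formed (products):
  C=O: 8 × 776 = 6208
  O–H: 8 × 476 = 3808
  Σ(formed) = 10016 kJ
ΔH = Σ(broken) − Σ(formed) = 7944 − 10016 = −2072 kJ

ΔH ≈ −2072 kJ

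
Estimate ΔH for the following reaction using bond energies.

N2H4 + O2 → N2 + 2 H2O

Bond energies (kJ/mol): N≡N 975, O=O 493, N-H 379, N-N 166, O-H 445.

Bonds broken (reactants):
  N-H: 4 × 379 = 1516
  N-N: 1 × 166 = 166
  O=O: 1 × 493 = 493
  Σ(broken) = 2175 kJ
Bonds formed (products):
  N≡N: 1 × 975 = 975
  O-H: 4 × 445 = 1780
  Σ(formed) = 2755 kJ
ΔH = Σ(broken) − Σ(formed) = 2175 − 2755 = −580 kJ

ΔH ≈ −580 kJ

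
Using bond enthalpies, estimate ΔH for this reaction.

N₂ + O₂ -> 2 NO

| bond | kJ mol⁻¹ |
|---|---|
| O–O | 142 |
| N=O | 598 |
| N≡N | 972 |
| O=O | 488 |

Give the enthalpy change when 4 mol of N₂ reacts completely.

ΔH = +1056 kJ

Bonds broken (reactants):
  N≡N: 1 × 972 = 972
  O=O: 1 × 488 = 488
  Σ(broken) = 1460 kJ
Bonds formed (products):
  N=O: 2 × 598 = 1196
  Σ(formed) = 1196 kJ
ΔH = Σ(broken) − Σ(formed) = 1460 − 1196 = +264 kJ
For 4× the reaction as written: 4 × (+264) = +1056 kJ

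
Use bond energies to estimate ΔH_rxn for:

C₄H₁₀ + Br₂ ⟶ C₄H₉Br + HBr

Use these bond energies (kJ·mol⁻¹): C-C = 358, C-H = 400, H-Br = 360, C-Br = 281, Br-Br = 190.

Bonds broken (reactants):
  Br-Br: 1 × 190 = 190
  C-C: 3 × 358 = 1074
  C-H: 10 × 400 = 4000
  Σ(broken) = 5264 kJ
Bonds formed (products):
  C-Br: 1 × 281 = 281
  C-C: 3 × 358 = 1074
  C-H: 9 × 400 = 3600
  H-Br: 1 × 360 = 360
  Σ(formed) = 5315 kJ
ΔH = Σ(broken) − Σ(formed) = 5264 − 5315 = −51 kJ

ΔH ≈ −51 kJ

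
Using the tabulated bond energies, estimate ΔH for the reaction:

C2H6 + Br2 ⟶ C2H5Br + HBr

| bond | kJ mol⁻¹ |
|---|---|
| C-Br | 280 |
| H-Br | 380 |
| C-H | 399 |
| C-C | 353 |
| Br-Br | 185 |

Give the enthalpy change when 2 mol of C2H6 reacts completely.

Bonds broken (reactants):
  Br-Br: 1 × 185 = 185
  C-C: 1 × 353 = 353
  C-H: 6 × 399 = 2394
  Σ(broken) = 2932 kJ
Bonds formed (products):
  C-Br: 1 × 280 = 280
  C-C: 1 × 353 = 353
  C-H: 5 × 399 = 1995
  H-Br: 1 × 380 = 380
  Σ(formed) = 3008 kJ
ΔH = Σ(broken) − Σ(formed) = 2932 − 3008 = −76 kJ
For 2× the reaction as written: 2 × (−76) = −152 kJ

ΔH = −152 kJ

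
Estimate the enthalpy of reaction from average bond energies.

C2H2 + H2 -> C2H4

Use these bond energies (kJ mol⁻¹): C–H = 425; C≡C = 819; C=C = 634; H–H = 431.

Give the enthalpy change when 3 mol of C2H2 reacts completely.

Bonds broken (reactants):
  C≡C: 1 × 819 = 819
  C–H: 2 × 425 = 850
  H–H: 1 × 431 = 431
  Σ(broken) = 2100 kJ
Bonds formed (products):
  C–H: 4 × 425 = 1700
  C=C: 1 × 634 = 634
  Σ(formed) = 2334 kJ
ΔH = Σ(broken) − Σ(formed) = 2100 − 2334 = −234 kJ
For 3× the reaction as written: 3 × (−234) = −702 kJ

ΔH = −702 kJ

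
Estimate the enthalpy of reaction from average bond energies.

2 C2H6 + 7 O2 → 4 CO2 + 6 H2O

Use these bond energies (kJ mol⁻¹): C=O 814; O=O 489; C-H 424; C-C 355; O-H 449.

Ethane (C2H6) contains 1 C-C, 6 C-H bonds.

ΔH ≈ −2679 kJ

Bonds broken (reactants):
  C-C: 2 × 355 = 710
  C-H: 12 × 424 = 5088
  O=O: 7 × 489 = 3423
  Σ(broken) = 9221 kJ
Bonds formed (products):
  C=O: 8 × 814 = 6512
  O-H: 12 × 449 = 5388
  Σ(formed) = 11900 kJ
ΔH = Σ(broken) − Σ(formed) = 9221 − 11900 = −2679 kJ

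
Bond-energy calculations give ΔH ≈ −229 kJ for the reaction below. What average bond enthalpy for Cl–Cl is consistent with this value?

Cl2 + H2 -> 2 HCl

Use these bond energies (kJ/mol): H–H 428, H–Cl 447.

D(Cl–Cl) ≈ 237 kJ/mol

Let D be the Cl–Cl bond energy.
Σ(broken) = 1×D + 1×428 = 428 + D
Σ(formed) = 2×447 = 894
ΔH = Σ(broken) − Σ(formed) = (428 + D) − (894) = −466 + D
Setting this equal to −229 kJ gives D = 237 kJ/mol.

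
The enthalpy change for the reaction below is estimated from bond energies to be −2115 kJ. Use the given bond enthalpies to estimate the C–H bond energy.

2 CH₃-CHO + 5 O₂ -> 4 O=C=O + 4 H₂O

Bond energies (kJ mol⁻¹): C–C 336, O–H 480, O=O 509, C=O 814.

Let D be the C–H bond energy.
Σ(broken) = 2×336 + 8×D + 2×814 + 5×509 = 4845 + 8D
Σ(formed) = 8×814 + 8×480 = 10352
ΔH = Σ(broken) − Σ(formed) = (4845 + 8D) − (10352) = −5507 + 8D
Setting this equal to −2115 kJ gives 8D = 3392, so D = 424 kJ/mol.

D(C–H) ≈ 424 kJ/mol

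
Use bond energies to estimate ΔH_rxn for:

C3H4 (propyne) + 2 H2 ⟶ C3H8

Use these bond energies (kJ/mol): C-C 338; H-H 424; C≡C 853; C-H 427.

Bonds broken (reactants):
  C≡C: 1 × 853 = 853
  C-C: 1 × 338 = 338
  C-H: 4 × 427 = 1708
  H-H: 2 × 424 = 848
  Σ(broken) = 3747 kJ
Bonds formed (products):
  C-C: 2 × 338 = 676
  C-H: 8 × 427 = 3416
  Σ(formed) = 4092 kJ
ΔH = Σ(broken) − Σ(formed) = 3747 − 4092 = −345 kJ

ΔH ≈ −345 kJ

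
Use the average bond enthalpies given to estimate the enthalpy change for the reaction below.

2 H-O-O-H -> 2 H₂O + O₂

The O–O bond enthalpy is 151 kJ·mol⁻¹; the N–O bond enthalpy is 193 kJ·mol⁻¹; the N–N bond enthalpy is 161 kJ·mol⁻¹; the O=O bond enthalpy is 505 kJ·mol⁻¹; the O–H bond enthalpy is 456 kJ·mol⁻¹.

Bonds broken (reactants):
  O–H: 4 × 456 = 1824
  O–O: 2 × 151 = 302
  Σ(broken) = 2126 kJ
Bonds formed (products):
  O–H: 4 × 456 = 1824
  O=O: 1 × 505 = 505
  Σ(formed) = 2329 kJ
ΔH = Σ(broken) − Σ(formed) = 2126 − 2329 = −203 kJ

ΔH ≈ −203 kJ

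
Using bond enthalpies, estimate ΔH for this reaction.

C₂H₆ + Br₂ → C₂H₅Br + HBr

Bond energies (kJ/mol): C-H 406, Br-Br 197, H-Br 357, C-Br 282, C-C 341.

Bonds broken (reactants):
  Br-Br: 1 × 197 = 197
  C-C: 1 × 341 = 341
  C-H: 6 × 406 = 2436
  Σ(broken) = 2974 kJ
Bonds formed (products):
  C-Br: 1 × 282 = 282
  C-C: 1 × 341 = 341
  C-H: 5 × 406 = 2030
  H-Br: 1 × 357 = 357
  Σ(formed) = 3010 kJ
ΔH = Σ(broken) − Σ(formed) = 2974 − 3010 = −36 kJ

ΔH ≈ −36 kJ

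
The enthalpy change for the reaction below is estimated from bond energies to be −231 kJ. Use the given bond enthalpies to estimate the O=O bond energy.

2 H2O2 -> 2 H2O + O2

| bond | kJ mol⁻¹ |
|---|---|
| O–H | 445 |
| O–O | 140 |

D(O=O) ≈ 511 kJ/mol

Let D be the O=O bond energy.
Σ(broken) = 4×445 + 2×140 = 2060
Σ(formed) = 4×445 + 1×D = 1780 + D
ΔH = Σ(broken) − Σ(formed) = (2060) − (1780 + D) = +280 − D
Setting this equal to −231 kJ gives D = 511 kJ/mol.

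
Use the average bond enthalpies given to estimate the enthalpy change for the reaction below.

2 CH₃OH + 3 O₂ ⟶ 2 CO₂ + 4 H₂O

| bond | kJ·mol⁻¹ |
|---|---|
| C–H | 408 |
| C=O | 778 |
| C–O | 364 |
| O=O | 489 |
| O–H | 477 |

ΔH ≈ −1331 kJ

Bonds broken (reactants):
  C–H: 6 × 408 = 2448
  C–O: 2 × 364 = 728
  O–H: 2 × 477 = 954
  O=O: 3 × 489 = 1467
  Σ(broken) = 5597 kJ
Bonds formed (products):
  C=O: 4 × 778 = 3112
  O–H: 8 × 477 = 3816
  Σ(formed) = 6928 kJ
ΔH = Σ(broken) − Σ(formed) = 5597 − 6928 = −1331 kJ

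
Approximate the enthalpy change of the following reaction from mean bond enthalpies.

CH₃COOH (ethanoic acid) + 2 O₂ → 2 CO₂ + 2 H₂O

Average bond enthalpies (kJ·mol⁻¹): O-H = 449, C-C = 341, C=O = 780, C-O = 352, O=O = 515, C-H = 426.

ΔH ≈ −686 kJ

Bonds broken (reactants):
  C-C: 1 × 341 = 341
  C-H: 3 × 426 = 1278
  C-O: 1 × 352 = 352
  C=O: 1 × 780 = 780
  O-H: 1 × 449 = 449
  O=O: 2 × 515 = 1030
  Σ(broken) = 4230 kJ
Bonds formed (products):
  C=O: 4 × 780 = 3120
  O-H: 4 × 449 = 1796
  Σ(formed) = 4916 kJ
ΔH = Σ(broken) − Σ(formed) = 4230 − 4916 = −686 kJ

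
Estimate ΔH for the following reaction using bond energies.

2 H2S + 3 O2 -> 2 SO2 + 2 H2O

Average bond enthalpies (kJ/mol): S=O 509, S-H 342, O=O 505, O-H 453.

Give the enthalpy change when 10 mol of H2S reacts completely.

ΔH = −4825 kJ

Bonds broken (reactants):
  O=O: 3 × 505 = 1515
  S-H: 4 × 342 = 1368
  Σ(broken) = 2883 kJ
Bonds formed (products):
  O-H: 4 × 453 = 1812
  S=O: 4 × 509 = 2036
  Σ(formed) = 3848 kJ
ΔH = Σ(broken) − Σ(formed) = 2883 − 3848 = −965 kJ
For 5× the reaction as written: 5 × (−965) = −4825 kJ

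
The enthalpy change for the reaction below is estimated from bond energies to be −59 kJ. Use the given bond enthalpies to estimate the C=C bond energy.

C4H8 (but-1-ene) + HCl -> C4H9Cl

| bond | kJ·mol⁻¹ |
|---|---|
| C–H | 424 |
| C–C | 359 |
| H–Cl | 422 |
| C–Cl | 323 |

D(C=C) ≈ 625 kJ/mol

Let D be the C=C bond energy.
Σ(broken) = 2×359 + 8×424 + 1×D + 1×422 = 4532 + D
Σ(formed) = 3×359 + 1×323 + 9×424 = 5216
ΔH = Σ(broken) − Σ(formed) = (4532 + D) − (5216) = −684 + D
Setting this equal to −59 kJ gives D = 625 kJ/mol.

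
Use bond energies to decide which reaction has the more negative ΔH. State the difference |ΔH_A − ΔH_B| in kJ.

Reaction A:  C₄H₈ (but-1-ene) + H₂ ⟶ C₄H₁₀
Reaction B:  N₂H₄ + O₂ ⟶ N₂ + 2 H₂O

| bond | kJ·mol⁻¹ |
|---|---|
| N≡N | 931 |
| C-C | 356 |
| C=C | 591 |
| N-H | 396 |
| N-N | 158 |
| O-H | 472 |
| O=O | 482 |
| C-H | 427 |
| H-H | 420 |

Reaction B, by 396 kJ

Reaction A:
  Bonds broken (reactants):
    C-C: 2 × 356 = 712
    C-H: 8 × 427 = 3416
    C=C: 1 × 591 = 591
    H-H: 1 × 420 = 420
    Σ(broken) = 5139 kJ
  Bonds formed (products):
    C-C: 3 × 356 = 1068
    C-H: 10 × 427 = 4270
    Σ(formed) = 5338 kJ
  ΔH_A = 5139 − 5338 = −199 kJ
Reaction B:
  Bonds broken (reactants):
    N-H: 4 × 396 = 1584
    N-N: 1 × 158 = 158
    O=O: 1 × 482 = 482
    Σ(broken) = 2224 kJ
  Bonds formed (products):
    N≡N: 1 × 931 = 931
    O-H: 4 × 472 = 1888
    Σ(formed) = 2819 kJ
  ΔH_B = 2224 − 2819 = −595 kJ
ΔH_A − ΔH_B = +396 kJ, so reaction B has the more negative ΔH; |ΔH_A − ΔH_B| = 396 kJ.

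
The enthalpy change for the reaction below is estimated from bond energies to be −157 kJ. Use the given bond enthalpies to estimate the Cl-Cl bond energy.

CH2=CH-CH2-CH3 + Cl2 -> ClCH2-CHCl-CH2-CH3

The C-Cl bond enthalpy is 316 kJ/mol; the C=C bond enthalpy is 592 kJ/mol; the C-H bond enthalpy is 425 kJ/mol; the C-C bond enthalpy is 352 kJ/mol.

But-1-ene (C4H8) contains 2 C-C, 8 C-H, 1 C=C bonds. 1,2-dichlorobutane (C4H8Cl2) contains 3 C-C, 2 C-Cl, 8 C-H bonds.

Let D be the Cl-Cl bond energy.
Σ(broken) = 2×352 + 8×425 + 1×592 + 1×D = 4696 + D
Σ(formed) = 3×352 + 2×316 + 8×425 = 5088
ΔH = Σ(broken) − Σ(formed) = (4696 + D) − (5088) = −392 + D
Setting this equal to −157 kJ gives D = 235 kJ/mol.

D(Cl-Cl) ≈ 235 kJ/mol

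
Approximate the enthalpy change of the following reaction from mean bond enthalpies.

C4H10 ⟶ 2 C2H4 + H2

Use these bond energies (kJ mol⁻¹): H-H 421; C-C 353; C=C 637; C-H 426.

Bonds broken (reactants):
  C-C: 3 × 353 = 1059
  C-H: 10 × 426 = 4260
  Σ(broken) = 5319 kJ
Bonds formed (products):
  C-H: 8 × 426 = 3408
  C=C: 2 × 637 = 1274
  H-H: 1 × 421 = 421
  Σ(formed) = 5103 kJ
ΔH = Σ(broken) − Σ(formed) = 5319 − 5103 = +216 kJ

ΔH ≈ +216 kJ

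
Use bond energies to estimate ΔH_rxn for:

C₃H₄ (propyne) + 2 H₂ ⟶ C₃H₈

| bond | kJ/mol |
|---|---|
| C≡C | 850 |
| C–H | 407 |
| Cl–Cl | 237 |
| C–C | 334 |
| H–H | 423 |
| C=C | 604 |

Bonds broken (reactants):
  C≡C: 1 × 850 = 850
  C–C: 1 × 334 = 334
  C–H: 4 × 407 = 1628
  H–H: 2 × 423 = 846
  Σ(broken) = 3658 kJ
Bonds formed (products):
  C–C: 2 × 334 = 668
  C–H: 8 × 407 = 3256
  Σ(formed) = 3924 kJ
ΔH = Σ(broken) − Σ(formed) = 3658 − 3924 = −266 kJ

ΔH ≈ −266 kJ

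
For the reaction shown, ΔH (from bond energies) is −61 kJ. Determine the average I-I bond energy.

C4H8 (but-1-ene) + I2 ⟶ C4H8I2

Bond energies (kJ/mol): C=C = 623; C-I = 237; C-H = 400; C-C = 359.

D(I-I) ≈ 149 kJ/mol

Let D be the I-I bond energy.
Σ(broken) = 2×359 + 8×400 + 1×623 + 1×D = 4541 + D
Σ(formed) = 3×359 + 8×400 + 2×237 = 4751
ΔH = Σ(broken) − Σ(formed) = (4541 + D) − (4751) = −210 + D
Setting this equal to −61 kJ gives D = 149 kJ/mol.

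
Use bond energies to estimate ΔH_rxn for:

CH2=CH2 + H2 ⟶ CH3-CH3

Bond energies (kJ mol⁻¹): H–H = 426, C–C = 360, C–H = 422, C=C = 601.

ΔH ≈ −177 kJ

Bonds broken (reactants):
  C–H: 4 × 422 = 1688
  C=C: 1 × 601 = 601
  H–H: 1 × 426 = 426
  Σ(broken) = 2715 kJ
Bonds formed (products):
  C–C: 1 × 360 = 360
  C–H: 6 × 422 = 2532
  Σ(formed) = 2892 kJ
ΔH = Σ(broken) − Σ(formed) = 2715 − 2892 = −177 kJ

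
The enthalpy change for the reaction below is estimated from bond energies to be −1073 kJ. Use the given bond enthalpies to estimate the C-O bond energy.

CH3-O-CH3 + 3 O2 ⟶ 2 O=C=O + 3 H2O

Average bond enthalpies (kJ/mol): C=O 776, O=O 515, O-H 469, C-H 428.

D(C-O) ≈ 366 kJ/mol

Let D be the C-O bond energy.
Σ(broken) = 6×428 + 2×D + 3×515 = 4113 + 2D
Σ(formed) = 4×776 + 6×469 = 5918
ΔH = Σ(broken) − Σ(formed) = (4113 + 2D) − (5918) = −1805 + 2D
Setting this equal to −1073 kJ gives 2D = 732, so D = 366 kJ/mol.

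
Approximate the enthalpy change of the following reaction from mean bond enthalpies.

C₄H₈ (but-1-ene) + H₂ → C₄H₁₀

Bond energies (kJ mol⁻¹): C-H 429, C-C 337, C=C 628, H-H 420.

Bonds broken (reactants):
  C-C: 2 × 337 = 674
  C-H: 8 × 429 = 3432
  C=C: 1 × 628 = 628
  H-H: 1 × 420 = 420
  Σ(broken) = 5154 kJ
Bonds formed (products):
  C-C: 3 × 337 = 1011
  C-H: 10 × 429 = 4290
  Σ(formed) = 5301 kJ
ΔH = Σ(broken) − Σ(formed) = 5154 − 5301 = −147 kJ

ΔH ≈ −147 kJ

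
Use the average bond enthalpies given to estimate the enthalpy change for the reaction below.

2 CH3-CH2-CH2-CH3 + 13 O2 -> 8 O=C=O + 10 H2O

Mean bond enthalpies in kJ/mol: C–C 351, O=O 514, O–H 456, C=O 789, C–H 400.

Bonds broken (reactants):
  C–C: 6 × 351 = 2106
  C–H: 20 × 400 = 8000
  O=O: 13 × 514 = 6682
  Σ(broken) = 16788 kJ
Bonds formed (products):
  C=O: 16 × 789 = 12624
  O–H: 20 × 456 = 9120
  Σ(formed) = 21744 kJ
ΔH = Σ(broken) − Σ(formed) = 16788 − 21744 = −4956 kJ

ΔH ≈ −4956 kJ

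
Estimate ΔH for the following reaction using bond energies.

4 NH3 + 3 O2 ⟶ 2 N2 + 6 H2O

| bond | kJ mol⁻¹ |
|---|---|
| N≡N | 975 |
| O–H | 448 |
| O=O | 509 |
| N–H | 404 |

ΔH ≈ −951 kJ

Bonds broken (reactants):
  N–H: 12 × 404 = 4848
  O=O: 3 × 509 = 1527
  Σ(broken) = 6375 kJ
Bonds formed (products):
  N≡N: 2 × 975 = 1950
  O–H: 12 × 448 = 5376
  Σ(formed) = 7326 kJ
ΔH = Σ(broken) − Σ(formed) = 6375 − 7326 = −951 kJ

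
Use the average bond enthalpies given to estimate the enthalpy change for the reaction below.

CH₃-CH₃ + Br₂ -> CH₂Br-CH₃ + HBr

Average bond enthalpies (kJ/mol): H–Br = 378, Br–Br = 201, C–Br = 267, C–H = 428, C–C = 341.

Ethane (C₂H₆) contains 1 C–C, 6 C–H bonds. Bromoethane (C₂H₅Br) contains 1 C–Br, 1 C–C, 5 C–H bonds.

ΔH ≈ −16 kJ

Bonds broken (reactants):
  Br–Br: 1 × 201 = 201
  C–C: 1 × 341 = 341
  C–H: 6 × 428 = 2568
  Σ(broken) = 3110 kJ
Bonds formed (products):
  C–Br: 1 × 267 = 267
  C–C: 1 × 341 = 341
  C–H: 5 × 428 = 2140
  H–Br: 1 × 378 = 378
  Σ(formed) = 3126 kJ
ΔH = Σ(broken) − Σ(formed) = 3110 − 3126 = −16 kJ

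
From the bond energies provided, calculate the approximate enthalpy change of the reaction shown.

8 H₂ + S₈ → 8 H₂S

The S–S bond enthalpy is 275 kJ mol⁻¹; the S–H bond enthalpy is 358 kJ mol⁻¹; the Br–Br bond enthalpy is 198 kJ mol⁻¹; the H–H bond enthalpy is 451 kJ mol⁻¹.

Bonds broken (reactants):
  H–H: 8 × 451 = 3608
  S–S: 8 × 275 = 2200
  Σ(broken) = 5808 kJ
Bonds formed (products):
  S–H: 16 × 358 = 5728
  Σ(formed) = 5728 kJ
ΔH = Σ(broken) − Σ(formed) = 5808 − 5728 = +80 kJ

ΔH ≈ +80 kJ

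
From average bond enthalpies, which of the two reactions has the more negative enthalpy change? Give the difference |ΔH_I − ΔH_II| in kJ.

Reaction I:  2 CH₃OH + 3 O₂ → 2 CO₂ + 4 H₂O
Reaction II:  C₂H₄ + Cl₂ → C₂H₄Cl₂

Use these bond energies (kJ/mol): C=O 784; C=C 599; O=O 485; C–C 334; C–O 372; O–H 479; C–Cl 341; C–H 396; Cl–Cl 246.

Reaction I, by 1264 kJ

Reaction I:
  Bonds broken (reactants):
    C–H: 6 × 396 = 2376
    C–O: 2 × 372 = 744
    O–H: 2 × 479 = 958
    O=O: 3 × 485 = 1455
    Σ(broken) = 5533 kJ
  Bonds formed (products):
    C=O: 4 × 784 = 3136
    O–H: 8 × 479 = 3832
    Σ(formed) = 6968 kJ
  ΔH_I = 5533 − 6968 = −1435 kJ
Reaction II:
  Bonds broken (reactants):
    C–H: 4 × 396 = 1584
    C=C: 1 × 599 = 599
    Cl–Cl: 1 × 246 = 246
    Σ(broken) = 2429 kJ
  Bonds formed (products):
    C–C: 1 × 334 = 334
    C–Cl: 2 × 341 = 682
    C–H: 4 × 396 = 1584
    Σ(formed) = 2600 kJ
  ΔH_II = 2429 − 2600 = −171 kJ
ΔH_I − ΔH_II = −1264 kJ, so reaction I has the more negative ΔH; |ΔH_I − ΔH_II| = 1264 kJ.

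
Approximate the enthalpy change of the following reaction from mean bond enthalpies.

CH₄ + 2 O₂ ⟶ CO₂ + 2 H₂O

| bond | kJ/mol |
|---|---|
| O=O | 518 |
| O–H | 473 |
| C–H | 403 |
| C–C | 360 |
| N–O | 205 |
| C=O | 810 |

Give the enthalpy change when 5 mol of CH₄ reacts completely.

ΔH = −4320 kJ

Bonds broken (reactants):
  C–H: 4 × 403 = 1612
  O=O: 2 × 518 = 1036
  Σ(broken) = 2648 kJ
Bonds formed (products):
  C=O: 2 × 810 = 1620
  O–H: 4 × 473 = 1892
  Σ(formed) = 3512 kJ
ΔH = Σ(broken) − Σ(formed) = 2648 − 3512 = −864 kJ
For 5× the reaction as written: 5 × (−864) = −4320 kJ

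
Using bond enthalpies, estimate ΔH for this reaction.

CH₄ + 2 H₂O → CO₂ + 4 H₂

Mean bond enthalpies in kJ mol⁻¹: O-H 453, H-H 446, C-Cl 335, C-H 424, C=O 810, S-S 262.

Bonds broken (reactants):
  C-H: 4 × 424 = 1696
  O-H: 4 × 453 = 1812
  Σ(broken) = 3508 kJ
Bonds formed (products):
  C=O: 2 × 810 = 1620
  H-H: 4 × 446 = 1784
  Σ(formed) = 3404 kJ
ΔH = Σ(broken) − Σ(formed) = 3508 − 3404 = +104 kJ

ΔH ≈ +104 kJ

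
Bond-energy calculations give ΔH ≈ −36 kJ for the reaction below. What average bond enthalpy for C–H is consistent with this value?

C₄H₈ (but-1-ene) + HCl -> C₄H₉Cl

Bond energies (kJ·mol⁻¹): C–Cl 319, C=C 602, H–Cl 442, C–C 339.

D(C–H) ≈ 422 kJ/mol

Let D be the C–H bond energy.
Σ(broken) = 2×339 + 8×D + 1×602 + 1×442 = 1722 + 8D
Σ(formed) = 3×339 + 1×319 + 9×D = 1336 + 9D
ΔH = Σ(broken) − Σ(formed) = (1722 + 8D) − (1336 + 9D) = +386 − D
Setting this equal to −36 kJ gives D = 422 kJ/mol.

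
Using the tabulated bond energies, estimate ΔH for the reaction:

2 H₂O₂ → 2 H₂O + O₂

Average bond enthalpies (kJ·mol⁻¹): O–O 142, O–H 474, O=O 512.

Bonds broken (reactants):
  O–H: 4 × 474 = 1896
  O–O: 2 × 142 = 284
  Σ(broken) = 2180 kJ
Bonds formed (products):
  O–H: 4 × 474 = 1896
  O=O: 1 × 512 = 512
  Σ(formed) = 2408 kJ
ΔH = Σ(broken) − Σ(formed) = 2180 − 2408 = −228 kJ

ΔH ≈ −228 kJ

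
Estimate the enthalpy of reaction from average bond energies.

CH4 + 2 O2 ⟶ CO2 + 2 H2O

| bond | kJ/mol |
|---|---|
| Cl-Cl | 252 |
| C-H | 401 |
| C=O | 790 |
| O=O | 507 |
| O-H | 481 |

Bonds broken (reactants):
  C-H: 4 × 401 = 1604
  O=O: 2 × 507 = 1014
  Σ(broken) = 2618 kJ
Bonds formed (products):
  C=O: 2 × 790 = 1580
  O-H: 4 × 481 = 1924
  Σ(formed) = 3504 kJ
ΔH = Σ(broken) − Σ(formed) = 2618 − 3504 = −886 kJ

ΔH ≈ −886 kJ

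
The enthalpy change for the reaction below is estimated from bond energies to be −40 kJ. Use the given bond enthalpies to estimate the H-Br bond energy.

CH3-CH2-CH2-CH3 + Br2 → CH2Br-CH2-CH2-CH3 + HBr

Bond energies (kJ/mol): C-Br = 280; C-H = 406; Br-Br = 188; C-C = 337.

Let D be the H-Br bond energy.
Σ(broken) = 1×188 + 3×337 + 10×406 = 5259
Σ(formed) = 1×280 + 3×337 + 9×406 + 1×D = 4945 + D
ΔH = Σ(broken) − Σ(formed) = (5259) − (4945 + D) = +314 − D
Setting this equal to −40 kJ gives D = 354 kJ/mol.

D(H-Br) ≈ 354 kJ/mol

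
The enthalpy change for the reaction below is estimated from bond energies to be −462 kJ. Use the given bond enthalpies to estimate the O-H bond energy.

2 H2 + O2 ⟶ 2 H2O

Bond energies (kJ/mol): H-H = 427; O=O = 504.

D(O-H) ≈ 455 kJ/mol

Let D be the O-H bond energy.
Σ(broken) = 2×427 + 1×504 = 1358
Σ(formed) = 4×D = 4D
ΔH = Σ(broken) − Σ(formed) = (1358) − (4D) = +1358 − 4D
Setting this equal to −462 kJ gives 4D = 1820, so D = 455 kJ/mol.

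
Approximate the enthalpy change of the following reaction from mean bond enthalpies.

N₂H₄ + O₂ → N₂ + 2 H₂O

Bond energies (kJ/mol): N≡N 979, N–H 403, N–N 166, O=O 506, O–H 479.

Bonds broken (reactants):
  N–H: 4 × 403 = 1612
  N–N: 1 × 166 = 166
  O=O: 1 × 506 = 506
  Σ(broken) = 2284 kJ
Bonds formed (products):
  N≡N: 1 × 979 = 979
  O–H: 4 × 479 = 1916
  Σ(formed) = 2895 kJ
ΔH = Σ(broken) − Σ(formed) = 2284 − 2895 = −611 kJ

ΔH ≈ −611 kJ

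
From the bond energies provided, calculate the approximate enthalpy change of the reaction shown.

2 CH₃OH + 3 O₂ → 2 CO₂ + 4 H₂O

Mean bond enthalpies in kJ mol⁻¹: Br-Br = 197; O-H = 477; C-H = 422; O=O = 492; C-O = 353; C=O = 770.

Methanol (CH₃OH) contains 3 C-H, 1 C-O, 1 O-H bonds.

Bonds broken (reactants):
  C-H: 6 × 422 = 2532
  C-O: 2 × 353 = 706
  O-H: 2 × 477 = 954
  O=O: 3 × 492 = 1476
  Σ(broken) = 5668 kJ
Bonds formed (products):
  C=O: 4 × 770 = 3080
  O-H: 8 × 477 = 3816
  Σ(formed) = 6896 kJ
ΔH = Σ(broken) − Σ(formed) = 5668 − 6896 = −1228 kJ

ΔH ≈ −1228 kJ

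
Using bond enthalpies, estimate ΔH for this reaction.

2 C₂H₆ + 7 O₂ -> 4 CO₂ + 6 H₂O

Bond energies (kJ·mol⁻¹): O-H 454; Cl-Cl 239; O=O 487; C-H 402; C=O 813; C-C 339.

Bonds broken (reactants):
  C-C: 2 × 339 = 678
  C-H: 12 × 402 = 4824
  O=O: 7 × 487 = 3409
  Σ(broken) = 8911 kJ
Bonds formed (products):
  C=O: 8 × 813 = 6504
  O-H: 12 × 454 = 5448
  Σ(formed) = 11952 kJ
ΔH = Σ(broken) − Σ(formed) = 8911 − 11952 = −3041 kJ

ΔH ≈ −3041 kJ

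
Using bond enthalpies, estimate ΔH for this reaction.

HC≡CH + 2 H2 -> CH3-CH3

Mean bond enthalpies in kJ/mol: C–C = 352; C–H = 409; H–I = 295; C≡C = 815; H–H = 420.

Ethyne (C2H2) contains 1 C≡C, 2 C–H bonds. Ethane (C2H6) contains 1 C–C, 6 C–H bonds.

Bonds broken (reactants):
  C≡C: 1 × 815 = 815
  C–H: 2 × 409 = 818
  H–H: 2 × 420 = 840
  Σ(broken) = 2473 kJ
Bonds formed (products):
  C–C: 1 × 352 = 352
  C–H: 6 × 409 = 2454
  Σ(formed) = 2806 kJ
ΔH = Σ(broken) − Σ(formed) = 2473 − 2806 = −333 kJ

ΔH ≈ −333 kJ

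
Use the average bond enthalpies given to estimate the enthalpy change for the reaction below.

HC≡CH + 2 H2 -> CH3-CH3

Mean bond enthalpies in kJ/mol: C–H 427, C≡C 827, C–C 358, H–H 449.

Bonds broken (reactants):
  C≡C: 1 × 827 = 827
  C–H: 2 × 427 = 854
  H–H: 2 × 449 = 898
  Σ(broken) = 2579 kJ
Bonds formed (products):
  C–C: 1 × 358 = 358
  C–H: 6 × 427 = 2562
  Σ(formed) = 2920 kJ
ΔH = Σ(broken) − Σ(formed) = 2579 − 2920 = −341 kJ

ΔH ≈ −341 kJ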